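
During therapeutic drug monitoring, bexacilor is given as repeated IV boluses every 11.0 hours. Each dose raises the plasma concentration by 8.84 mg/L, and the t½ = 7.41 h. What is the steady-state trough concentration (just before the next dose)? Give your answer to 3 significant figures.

k = ln 2 / 7.41 = 0.09354 h⁻¹
Fraction remaining after one interval: e^(−kτ) = e^(−0.09354 × 11.0) = 0.3574
R = 1 / (1 − 0.3574) = 1.556
Css,max = 8.84 × 1.556 = 13.76 mg/L
Css,min = Css,max × e^(−kτ) = 13.76 × 0.3574 ≈ 4.92 mg/L

4.92 mg/L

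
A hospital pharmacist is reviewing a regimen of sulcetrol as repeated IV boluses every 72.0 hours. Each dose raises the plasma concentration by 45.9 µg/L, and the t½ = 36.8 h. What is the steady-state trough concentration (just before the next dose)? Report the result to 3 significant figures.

15.9 µg/L

k = ln 2 / 36.8 = 0.01884 h⁻¹
Fraction remaining after one interval: e^(−kτ) = e^(−0.01884 × 72.0) = 0.2576
R = 1 / (1 − 0.2576) = 1.347
Css,max = 45.9 × 1.347 = 61.83 µg/L
Css,min = Css,max × e^(−kτ) = 61.83 × 0.2576 ≈ 15.9 µg/L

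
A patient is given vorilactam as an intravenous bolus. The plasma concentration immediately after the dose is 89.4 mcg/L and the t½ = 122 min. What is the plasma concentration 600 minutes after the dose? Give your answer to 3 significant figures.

k = ln 2 / 122 = 0.005682 min⁻¹
600 min is 4.918 half-lives, so C = 89.4 × (1/2)^4.918 = 89.4 × 0.03308 ≈ 2.96 mcg/L

2.96 mcg/L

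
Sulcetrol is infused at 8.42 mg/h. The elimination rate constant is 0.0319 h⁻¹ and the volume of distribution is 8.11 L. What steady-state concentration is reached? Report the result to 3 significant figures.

32.5 µg/mL

CL = k · V = 0.0319 × 8.11 = 0.2587 L/h
Css = rate / CL = 8.42 / 0.2587 ≈ 32.5 µg/mL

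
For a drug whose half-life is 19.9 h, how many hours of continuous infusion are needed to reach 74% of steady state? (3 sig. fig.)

38.7 hours

k = ln 2 / 19.9 = 0.03483 h⁻¹
f = 1 − e^(−kt)  ⇒  t = −ln(1 − f) / k
t = −ln(1 − 0.74) / 0.03483 = 1.347 / 0.03483 ≈ 38.7 hours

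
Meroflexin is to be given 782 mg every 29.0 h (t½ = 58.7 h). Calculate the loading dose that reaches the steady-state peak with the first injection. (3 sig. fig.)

k = ln 2 / 58.7 = 0.01181 h⁻¹
Accumulation ratio R = 1 / (1 − e^(−kτ)) = 1 / (1 − e^(−0.01181×29.0)) = 1 / (1 − 0.7100) = 3.449
Loading dose = maintenance dose × R = 782 × 3.449 ≈ 2700 mg

2700 mg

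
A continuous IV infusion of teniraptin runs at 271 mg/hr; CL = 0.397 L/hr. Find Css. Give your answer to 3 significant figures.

Css = infusion rate / CL = 271 / 0.397 ≈ 683 µg/mL

683 µg/mL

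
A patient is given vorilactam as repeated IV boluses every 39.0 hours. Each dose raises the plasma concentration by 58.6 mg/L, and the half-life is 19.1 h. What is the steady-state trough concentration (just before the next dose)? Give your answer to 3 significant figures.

18.8 mg/L

k = ln 2 / 19.1 = 0.03629 h⁻¹
Fraction remaining after one interval: e^(−kτ) = e^(−0.03629 × 39.0) = 0.2428
R = 1 / (1 − 0.2428) = 1.321
Css,max = 58.6 × 1.321 = 77.40 mg/L
Css,min = Css,max × e^(−kτ) = 77.40 × 0.2428 ≈ 18.8 mg/L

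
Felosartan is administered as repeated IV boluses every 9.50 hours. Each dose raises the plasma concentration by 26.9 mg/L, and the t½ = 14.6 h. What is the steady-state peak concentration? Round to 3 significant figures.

74.1 mg/L

k = ln 2 / 14.6 = 0.04748 h⁻¹
Fraction remaining after one interval: e^(−kτ) = e^(−0.04748 × 9.50) = 0.6370
R = 1 / (1 − 0.6370) = 2.755
Css,max = 26.9 × 2.755 ≈ 74.1 mg/L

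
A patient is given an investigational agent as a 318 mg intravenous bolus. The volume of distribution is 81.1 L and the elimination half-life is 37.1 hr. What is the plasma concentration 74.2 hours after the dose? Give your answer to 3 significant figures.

0.980 µg/mL

C₀ = dose / V = 318 / 81.1 = 3.921 µg/mL
k = ln 2 / 37.1 = 0.01868 hr⁻¹
C(t) = C₀ e^(−kt) = 3.921 × e^(−0.01868 × 74.2) = 3.921 × e^(−1.386) = 3.921 × 0.2500 ≈ 0.980 µg/mL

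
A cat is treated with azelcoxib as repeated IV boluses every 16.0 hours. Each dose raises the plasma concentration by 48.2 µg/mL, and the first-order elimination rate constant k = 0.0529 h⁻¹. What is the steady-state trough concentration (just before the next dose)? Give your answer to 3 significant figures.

36.2 µg/mL

Fraction remaining after one interval: e^(−kτ) = e^(−0.05290 × 16.0) = 0.4290
R = 1 / (1 − 0.4290) = 1.751
Css,max = 48.2 × 1.751 = 84.41 µg/mL
Css,min = Css,max × e^(−kτ) = 84.41 × 0.4290 ≈ 36.2 µg/mL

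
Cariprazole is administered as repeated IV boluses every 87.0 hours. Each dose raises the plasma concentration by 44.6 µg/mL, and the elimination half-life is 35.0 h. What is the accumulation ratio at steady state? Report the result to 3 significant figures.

1.22

k = ln 2 / 35.0 = 0.01980 h⁻¹
Fraction remaining after one interval: e^(−kτ) = e^(−0.01980 × 87.0) = 0.1785
R = 1 / (1 − 0.1785) = 1 / 0.8215 ≈ 1.22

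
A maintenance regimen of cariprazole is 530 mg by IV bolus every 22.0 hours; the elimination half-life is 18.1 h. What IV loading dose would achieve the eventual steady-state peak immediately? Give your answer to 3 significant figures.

931 mg

k = ln 2 / 18.1 = 0.03830 h⁻¹
Accumulation ratio R = 1 / (1 − e^(−kτ)) = 1 / (1 − e^(−0.03830×22.0)) = 1 / (1 − 0.4306) = 1.756
Loading dose = maintenance dose × R = 530 × 1.756 ≈ 931 mg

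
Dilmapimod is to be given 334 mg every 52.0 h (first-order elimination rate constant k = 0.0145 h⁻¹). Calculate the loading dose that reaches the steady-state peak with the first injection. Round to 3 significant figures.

Accumulation ratio R = 1 / (1 − e^(−kτ)) = 1 / (1 − e^(−0.01450×52.0)) = 1 / (1 − 0.4705) = 1.889
Loading dose = maintenance dose × R = 334 × 1.889 ≈ 631 mg

631 mg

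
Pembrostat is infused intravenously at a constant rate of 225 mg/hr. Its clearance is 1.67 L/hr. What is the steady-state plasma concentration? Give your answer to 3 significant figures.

135 mg/L

Css = infusion rate / CL = 225 / 1.67 ≈ 135 mg/L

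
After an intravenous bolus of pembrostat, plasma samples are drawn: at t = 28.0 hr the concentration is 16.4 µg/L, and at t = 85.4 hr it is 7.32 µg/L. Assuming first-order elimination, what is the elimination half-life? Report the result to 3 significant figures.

k = ln(C₁/C₂) / (t₂ − t₁) = ln(16.4/7.32) / (85.4 − 28.0)
  = 0.8067 / 57.40 = 0.01405 hr⁻¹
t½ = ln 2 / k = ln 2 / 0.01405 ≈ 49.3 hours

49.3 hours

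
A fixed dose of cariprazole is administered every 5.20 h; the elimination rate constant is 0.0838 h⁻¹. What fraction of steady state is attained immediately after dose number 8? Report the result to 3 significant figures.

f_n = 1 − e^(−nkτ) = 1 − e^(−8 × 0.08380 × 5.20) = 1 − e^(−3.486) = 1 − 0.03062 ≈ 0.969

0.969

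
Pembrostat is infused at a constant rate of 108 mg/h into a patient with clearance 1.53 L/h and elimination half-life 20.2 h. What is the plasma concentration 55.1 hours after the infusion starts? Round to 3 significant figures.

Css = rate / CL = 108 / 1.53 = 70.59 µg/mL
k = ln 2 / 20.2 = 0.03431 h⁻¹
C(t) = Css (1 − e^(−kt)) = 70.59 × (1 − e^(−1.891)) = 70.59 × 0.8490 ≈ 59.9 µg/mL

59.9 µg/mL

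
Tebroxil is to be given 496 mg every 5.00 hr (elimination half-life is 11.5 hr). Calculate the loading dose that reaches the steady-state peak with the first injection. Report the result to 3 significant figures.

1910 mg

k = ln 2 / 11.5 = 0.06027 hr⁻¹
Accumulation ratio R = 1 / (1 − e^(−kτ)) = 1 / (1 − e^(−0.06027×5.00)) = 1 / (1 − 0.7398) = 3.843
Loading dose = maintenance dose × R = 496 × 3.843 ≈ 1910 mg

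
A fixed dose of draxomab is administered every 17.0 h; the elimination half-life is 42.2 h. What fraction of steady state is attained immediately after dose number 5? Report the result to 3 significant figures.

k = ln 2 / 42.2 = 0.01643 h⁻¹
f_n = 1 − e^(−nkτ) = 1 − e^(−5 × 0.01643 × 17.0) = 1 − e^(−1.396) = 1 − 0.2475 ≈ 0.752

0.752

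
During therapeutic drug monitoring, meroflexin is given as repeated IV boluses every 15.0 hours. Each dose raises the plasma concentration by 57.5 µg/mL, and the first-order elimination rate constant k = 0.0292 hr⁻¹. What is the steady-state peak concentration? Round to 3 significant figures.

162 µg/mL

Fraction remaining after one interval: e^(−kτ) = e^(−0.02920 × 15.0) = 0.6453
R = 1 / (1 − 0.6453) = 2.819
Css,max = 57.5 × 2.819 ≈ 162 µg/mL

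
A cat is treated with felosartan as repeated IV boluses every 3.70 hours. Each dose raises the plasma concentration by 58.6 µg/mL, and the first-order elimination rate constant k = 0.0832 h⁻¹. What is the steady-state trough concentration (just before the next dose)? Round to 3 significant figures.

Fraction remaining after one interval: e^(−kτ) = e^(−0.08320 × 3.70) = 0.7350
R = 1 / (1 − 0.7350) = 3.774
Css,max = 58.6 × 3.774 = 221.2 µg/mL
Css,min = Css,max × e^(−kτ) = 221.2 × 0.7350 ≈ 163 µg/mL

163 µg/mL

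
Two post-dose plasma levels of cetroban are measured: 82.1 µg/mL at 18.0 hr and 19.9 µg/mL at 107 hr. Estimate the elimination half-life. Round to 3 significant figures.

k = ln(C₁/C₂) / (t₂ − t₁) = ln(82.1/19.9) / (107 − 18.0)
  = 1.417 / 89.00 = 0.01592 hr⁻¹
t½ = ln 2 / k = ln 2 / 0.01592 ≈ 43.5 hours

43.5 hours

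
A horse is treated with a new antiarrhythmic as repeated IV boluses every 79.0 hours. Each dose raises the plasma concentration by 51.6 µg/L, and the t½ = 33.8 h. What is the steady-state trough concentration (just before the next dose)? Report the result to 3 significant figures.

12.7 µg/L

k = ln 2 / 33.8 = 0.02051 h⁻¹
Fraction remaining after one interval: e^(−kτ) = e^(−0.02051 × 79.0) = 0.1979
R = 1 / (1 − 0.1979) = 1.247
Css,max = 51.6 × 1.247 = 64.33 µg/L
Css,min = Css,max × e^(−kτ) = 64.33 × 0.1979 ≈ 12.7 µg/L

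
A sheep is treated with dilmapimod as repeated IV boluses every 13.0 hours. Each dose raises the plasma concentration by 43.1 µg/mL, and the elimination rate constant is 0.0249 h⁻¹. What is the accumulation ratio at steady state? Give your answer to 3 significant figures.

3.62

Fraction remaining after one interval: e^(−kτ) = e^(−0.02490 × 13.0) = 0.7235
R = 1 / (1 − 0.7235) = 1 / 0.2765 ≈ 3.62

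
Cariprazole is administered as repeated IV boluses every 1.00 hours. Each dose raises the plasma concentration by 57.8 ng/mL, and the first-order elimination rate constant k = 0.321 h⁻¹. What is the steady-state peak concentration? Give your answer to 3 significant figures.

211 ng/mL

Fraction remaining after one interval: e^(−kτ) = e^(−0.3210 × 1.00) = 0.7254
R = 1 / (1 − 0.7254) = 3.642
Css,max = 57.8 × 3.642 ≈ 211 ng/mL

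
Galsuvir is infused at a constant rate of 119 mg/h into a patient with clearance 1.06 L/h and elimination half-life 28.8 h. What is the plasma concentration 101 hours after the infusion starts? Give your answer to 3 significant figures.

102 mg/L

Css = rate / CL = 119 / 1.06 = 112.3 mg/L
k = ln 2 / 28.8 = 0.02407 h⁻¹
C(t) = Css (1 − e^(−kt)) = 112.3 × (1 − e^(−2.431)) = 112.3 × 0.9120 ≈ 102 mg/L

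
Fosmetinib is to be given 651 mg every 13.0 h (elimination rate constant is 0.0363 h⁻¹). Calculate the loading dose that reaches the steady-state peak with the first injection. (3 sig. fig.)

1730 mg

Accumulation ratio R = 1 / (1 − e^(−kτ)) = 1 / (1 − e^(−0.03630×13.0)) = 1 / (1 − 0.6238) = 2.658
Loading dose = maintenance dose × R = 651 × 2.658 ≈ 1730 mg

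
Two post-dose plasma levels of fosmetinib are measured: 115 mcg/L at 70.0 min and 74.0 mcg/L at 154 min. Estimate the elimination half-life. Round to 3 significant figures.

k = ln(C₁/C₂) / (t₂ − t₁) = ln(115/74.0) / (154 − 70.0)
  = 0.4409 / 84.00 = 0.005248 min⁻¹
t½ = ln 2 / k = ln 2 / 0.005248 ≈ 132 minutes

132 minutes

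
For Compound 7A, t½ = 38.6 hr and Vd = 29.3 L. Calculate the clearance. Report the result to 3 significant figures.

k = ln 2 / t½ = ln 2 / 38.6 = 0.01796 hr⁻¹
CL = k · V = 0.01796 × 29.3 ≈ 0.526 L/hr

0.526 L/hr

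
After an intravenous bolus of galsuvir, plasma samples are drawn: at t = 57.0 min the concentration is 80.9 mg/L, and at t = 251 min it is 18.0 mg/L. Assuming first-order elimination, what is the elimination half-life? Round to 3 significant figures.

89.5 minutes

k = ln(C₁/C₂) / (t₂ − t₁) = ln(80.9/18.0) / (251 − 57.0)
  = 1.503 / 194.0 = 0.007747 min⁻¹
t½ = ln 2 / k = ln 2 / 0.007747 ≈ 89.5 minutes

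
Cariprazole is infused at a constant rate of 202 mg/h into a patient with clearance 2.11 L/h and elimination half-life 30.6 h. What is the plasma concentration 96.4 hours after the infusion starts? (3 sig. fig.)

85.0 mg/L

Css = rate / CL = 202 / 2.11 = 95.73 mg/L
k = ln 2 / 30.6 = 0.02265 h⁻¹
C(t) = Css (1 − e^(−kt)) = 95.73 × (1 − e^(−2.184)) = 95.73 × 0.8874 ≈ 85.0 mg/L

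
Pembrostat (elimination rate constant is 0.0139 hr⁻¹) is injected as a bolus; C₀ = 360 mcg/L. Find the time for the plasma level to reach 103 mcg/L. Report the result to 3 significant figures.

C(t) = C₀ e^(−kt)  ⇒  t = ln(C₀/C) / k
t = ln(360/103) / 0.01390 = 1.251 / 0.01390 ≈ 90.0 hours

90.0 hours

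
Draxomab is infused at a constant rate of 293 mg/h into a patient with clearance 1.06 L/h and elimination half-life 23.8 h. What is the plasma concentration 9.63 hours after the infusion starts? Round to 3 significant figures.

67.6 µg/mL

Css = rate / CL = 293 / 1.06 = 276.4 µg/mL
k = ln 2 / 23.8 = 0.02912 h⁻¹
C(t) = Css (1 − e^(−kt)) = 276.4 × (1 − e^(−0.2805)) = 276.4 × 0.2446 ≈ 67.6 µg/mL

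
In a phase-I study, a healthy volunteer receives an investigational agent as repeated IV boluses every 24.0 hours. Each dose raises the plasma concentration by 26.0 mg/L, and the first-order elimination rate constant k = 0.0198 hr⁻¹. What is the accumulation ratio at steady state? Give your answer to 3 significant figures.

Fraction remaining after one interval: e^(−kτ) = e^(−0.01980 × 24.0) = 0.6218
R = 1 / (1 − 0.6218) = 1 / 0.3782 ≈ 2.64

2.64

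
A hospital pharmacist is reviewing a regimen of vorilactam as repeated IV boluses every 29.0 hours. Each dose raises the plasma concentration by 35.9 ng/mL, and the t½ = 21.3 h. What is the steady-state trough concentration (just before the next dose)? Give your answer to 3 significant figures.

22.9 ng/mL

k = ln 2 / 21.3 = 0.03254 h⁻¹
Fraction remaining after one interval: e^(−kτ) = e^(−0.03254 × 29.0) = 0.3892
R = 1 / (1 − 0.3892) = 1.637
Css,max = 35.9 × 1.637 = 58.77 ng/mL
Css,min = Css,max × e^(−kτ) = 58.77 × 0.3892 ≈ 22.9 ng/mL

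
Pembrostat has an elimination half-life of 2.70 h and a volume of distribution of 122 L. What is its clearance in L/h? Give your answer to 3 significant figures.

k = ln 2 / t½ = ln 2 / 2.70 = 0.2567 h⁻¹
CL = k · V = 0.2567 × 122 ≈ 31.3 L/h

31.3 L/h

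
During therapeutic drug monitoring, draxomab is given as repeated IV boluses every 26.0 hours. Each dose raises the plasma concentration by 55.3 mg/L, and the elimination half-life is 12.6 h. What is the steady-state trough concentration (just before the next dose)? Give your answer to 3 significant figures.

17.4 mg/L

k = ln 2 / 12.6 = 0.05501 h⁻¹
Fraction remaining after one interval: e^(−kτ) = e^(−0.05501 × 26.0) = 0.2392
R = 1 / (1 − 0.2392) = 1.314
Css,max = 55.3 × 1.314 = 72.69 mg/L
Css,min = Css,max × e^(−kτ) = 72.69 × 0.2392 ≈ 17.4 mg/L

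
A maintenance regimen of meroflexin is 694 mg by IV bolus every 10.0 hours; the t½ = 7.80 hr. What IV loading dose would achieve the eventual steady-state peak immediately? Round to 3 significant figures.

k = ln 2 / 7.80 = 0.08887 hr⁻¹
Accumulation ratio R = 1 / (1 − e^(−kτ)) = 1 / (1 − e^(−0.08887×10.0)) = 1 / (1 − 0.4112) = 1.698
Loading dose = maintenance dose × R = 694 × 1.698 ≈ 1180 mg

1180 mg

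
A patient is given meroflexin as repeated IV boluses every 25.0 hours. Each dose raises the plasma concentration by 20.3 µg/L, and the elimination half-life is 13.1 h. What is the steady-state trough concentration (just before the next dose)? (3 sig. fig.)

k = ln 2 / 13.1 = 0.05291 h⁻¹
Fraction remaining after one interval: e^(−kτ) = e^(−0.05291 × 25.0) = 0.2664
R = 1 / (1 − 0.2664) = 1.363
Css,max = 20.3 × 1.363 = 27.67 µg/L
Css,min = Css,max × e^(−kτ) = 27.67 × 0.2664 ≈ 7.37 µg/L

7.37 µg/L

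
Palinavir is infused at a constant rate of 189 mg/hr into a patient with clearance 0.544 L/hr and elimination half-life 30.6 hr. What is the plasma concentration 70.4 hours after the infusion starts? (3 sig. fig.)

277 µg/mL

Css = rate / CL = 189 / 0.544 = 347.4 µg/mL
k = ln 2 / 30.6 = 0.02265 hr⁻¹
C(t) = Css (1 − e^(−kt)) = 347.4 × (1 − e^(−1.595)) = 347.4 × 0.7970 ≈ 277 µg/mL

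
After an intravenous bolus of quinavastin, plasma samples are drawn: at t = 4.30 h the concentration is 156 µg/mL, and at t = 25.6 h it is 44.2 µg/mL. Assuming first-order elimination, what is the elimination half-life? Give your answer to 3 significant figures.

k = ln(C₁/C₂) / (t₂ − t₁) = ln(156/44.2) / (25.6 − 4.30)
  = 1.261 / 21.30 = 0.05921 h⁻¹
t½ = ln 2 / k = ln 2 / 0.05921 ≈ 11.7 hours

11.7 hours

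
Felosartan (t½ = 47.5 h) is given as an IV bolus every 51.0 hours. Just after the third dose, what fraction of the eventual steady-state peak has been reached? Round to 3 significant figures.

0.893

k = ln 2 / 47.5 = 0.01459 h⁻¹
f_n = 1 − e^(−nkτ) = 1 − e^(−3 × 0.01459 × 51.0) = 1 − e^(−2.233) = 1 − 0.1072 ≈ 0.893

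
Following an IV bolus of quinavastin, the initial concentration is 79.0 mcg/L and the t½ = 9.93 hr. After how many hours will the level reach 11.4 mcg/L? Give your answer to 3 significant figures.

27.7 hours

k = ln 2 / 9.93 = 0.06980 hr⁻¹
C(t) = C₀ e^(−kt)  ⇒  t = ln(C₀/C) / k
t = ln(79.0/11.4) / 0.06980 = 1.936 / 0.06980 ≈ 27.7 hours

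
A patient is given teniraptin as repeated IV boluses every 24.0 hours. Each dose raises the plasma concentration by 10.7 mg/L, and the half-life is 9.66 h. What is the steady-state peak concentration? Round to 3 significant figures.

k = ln 2 / 9.66 = 0.07175 h⁻¹
Fraction remaining after one interval: e^(−kτ) = e^(−0.07175 × 24.0) = 0.1787
R = 1 / (1 − 0.1787) = 1.218
Css,max = 10.7 × 1.218 ≈ 13.0 mg/L

13.0 mg/L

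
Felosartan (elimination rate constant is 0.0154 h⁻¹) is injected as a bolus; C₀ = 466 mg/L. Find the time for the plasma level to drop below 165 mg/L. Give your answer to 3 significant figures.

67.4 hours

C(t) = C₀ e^(−kt)  ⇒  t = ln(C₀/C) / k
t = ln(466/165) / 0.01540 = 1.038 / 0.01540 ≈ 67.4 hours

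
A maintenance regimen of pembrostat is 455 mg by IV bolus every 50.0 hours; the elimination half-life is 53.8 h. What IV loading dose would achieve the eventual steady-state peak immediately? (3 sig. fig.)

k = ln 2 / 53.8 = 0.01288 h⁻¹
Accumulation ratio R = 1 / (1 − e^(−kτ)) = 1 / (1 − e^(−0.01288×50.0)) = 1 / (1 − 0.5251) = 2.106
Loading dose = maintenance dose × R = 455 × 2.106 ≈ 958 mg

958 mg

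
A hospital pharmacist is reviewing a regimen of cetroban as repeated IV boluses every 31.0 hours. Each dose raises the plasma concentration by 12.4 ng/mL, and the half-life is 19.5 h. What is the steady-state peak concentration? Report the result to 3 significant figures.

18.6 ng/mL

k = ln 2 / 19.5 = 0.03555 h⁻¹
Fraction remaining after one interval: e^(−kτ) = e^(−0.03555 × 31.0) = 0.3322
R = 1 / (1 − 0.3322) = 1.498
Css,max = 12.4 × 1.498 ≈ 18.6 ng/mL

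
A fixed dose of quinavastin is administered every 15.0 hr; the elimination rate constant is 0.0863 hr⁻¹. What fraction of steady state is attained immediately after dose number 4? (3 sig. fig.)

f_n = 1 − e^(−nkτ) = 1 − e^(−4 × 0.08630 × 15.0) = 1 − e^(−5.178) = 1 − 0.005639 ≈ 0.994

0.994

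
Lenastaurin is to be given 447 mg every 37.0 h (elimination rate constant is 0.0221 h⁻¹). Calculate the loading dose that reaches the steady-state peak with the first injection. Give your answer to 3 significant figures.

Accumulation ratio R = 1 / (1 − e^(−kτ)) = 1 / (1 − e^(−0.02210×37.0)) = 1 / (1 − 0.4414) = 1.790
Loading dose = maintenance dose × R = 447 × 1.790 ≈ 800 mg

800 mg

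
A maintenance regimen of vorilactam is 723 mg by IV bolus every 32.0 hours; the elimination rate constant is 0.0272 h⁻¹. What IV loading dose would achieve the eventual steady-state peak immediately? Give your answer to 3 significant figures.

1240 mg

Accumulation ratio R = 1 / (1 − e^(−kτ)) = 1 / (1 − e^(−0.02720×32.0)) = 1 / (1 − 0.4188) = 1.721
Loading dose = maintenance dose × R = 723 × 1.721 ≈ 1240 mg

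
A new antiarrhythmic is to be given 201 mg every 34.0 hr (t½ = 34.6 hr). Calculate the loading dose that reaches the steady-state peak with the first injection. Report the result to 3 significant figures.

407 mg

k = ln 2 / 34.6 = 0.02003 hr⁻¹
Accumulation ratio R = 1 / (1 − e^(−kτ)) = 1 / (1 − e^(−0.02003×34.0)) = 1 / (1 − 0.5060) = 2.024
Loading dose = maintenance dose × R = 201 × 2.024 ≈ 407 mg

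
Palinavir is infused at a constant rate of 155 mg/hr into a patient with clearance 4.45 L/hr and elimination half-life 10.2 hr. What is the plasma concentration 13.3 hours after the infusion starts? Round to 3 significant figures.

Css = rate / CL = 155 / 4.45 = 34.83 mg/L
k = ln 2 / 10.2 = 0.06796 hr⁻¹
C(t) = Css (1 − e^(−kt)) = 34.83 × (1 − e^(−0.9038)) = 34.83 × 0.5950 ≈ 20.7 mg/L

20.7 mg/L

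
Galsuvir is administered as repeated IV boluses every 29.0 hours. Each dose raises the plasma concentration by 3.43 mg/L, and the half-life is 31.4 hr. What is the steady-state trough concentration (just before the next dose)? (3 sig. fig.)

3.82 mg/L

k = ln 2 / 31.4 = 0.02207 hr⁻¹
Fraction remaining after one interval: e^(−kτ) = e^(−0.02207 × 29.0) = 0.5272
R = 1 / (1 − 0.5272) = 2.115
Css,max = 3.43 × 2.115 = 7.255 mg/L
Css,min = Css,max × e^(−kτ) = 7.255 × 0.5272 ≈ 3.82 mg/L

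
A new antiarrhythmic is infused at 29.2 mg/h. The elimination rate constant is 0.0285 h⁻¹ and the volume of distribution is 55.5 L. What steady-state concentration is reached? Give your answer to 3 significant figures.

CL = k · V = 0.0285 × 55.5 = 1.582 L/h
Css = rate / CL = 29.2 / 1.582 ≈ 18.5 mg/L

18.5 mg/L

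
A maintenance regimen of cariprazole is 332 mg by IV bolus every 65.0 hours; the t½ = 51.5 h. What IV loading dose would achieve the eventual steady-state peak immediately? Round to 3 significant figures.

569 mg

k = ln 2 / 51.5 = 0.01346 h⁻¹
Accumulation ratio R = 1 / (1 − e^(−kτ)) = 1 / (1 − e^(−0.01346×65.0)) = 1 / (1 − 0.4169) = 1.715
Loading dose = maintenance dose × R = 332 × 1.715 ≈ 569 mg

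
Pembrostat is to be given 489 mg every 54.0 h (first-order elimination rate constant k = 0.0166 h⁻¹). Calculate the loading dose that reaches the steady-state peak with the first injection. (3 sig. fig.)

826 mg

Accumulation ratio R = 1 / (1 − e^(−kτ)) = 1 / (1 − e^(−0.01660×54.0)) = 1 / (1 − 0.4080) = 1.689
Loading dose = maintenance dose × R = 489 × 1.689 ≈ 826 mg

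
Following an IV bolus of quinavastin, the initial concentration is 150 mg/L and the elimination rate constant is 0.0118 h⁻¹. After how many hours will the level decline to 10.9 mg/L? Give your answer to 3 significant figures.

C(t) = C₀ e^(−kt)  ⇒  t = ln(C₀/C) / k
t = ln(150/10.9) / 0.01180 = 2.622 / 0.01180 ≈ 222 hours

222 hours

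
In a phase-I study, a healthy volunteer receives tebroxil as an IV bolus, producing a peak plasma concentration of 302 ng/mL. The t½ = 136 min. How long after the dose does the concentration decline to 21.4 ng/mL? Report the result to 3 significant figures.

519 minutes

k = ln 2 / 136 = 0.005097 min⁻¹
C(t) = C₀ e^(−kt)  ⇒  t = ln(C₀/C) / k
t = ln(302/21.4) / 0.005097 = 2.647 / 0.005097 ≈ 519 minutes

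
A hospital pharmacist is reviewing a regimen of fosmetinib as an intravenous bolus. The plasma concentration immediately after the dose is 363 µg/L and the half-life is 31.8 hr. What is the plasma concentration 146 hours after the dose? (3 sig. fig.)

k = ln 2 / 31.8 = 0.02180 hr⁻¹
C(t) = C₀ e^(−kt) = 363 × e^(−0.02180 × 146) = 363 × e^(−3.182) = 363 × 0.04149 ≈ 15.1 µg/L

15.1 µg/L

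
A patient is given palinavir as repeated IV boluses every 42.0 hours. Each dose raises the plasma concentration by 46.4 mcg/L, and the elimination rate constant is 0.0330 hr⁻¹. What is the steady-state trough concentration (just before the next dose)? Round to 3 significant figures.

Fraction remaining after one interval: e^(−kτ) = e^(−0.03300 × 42.0) = 0.2501
R = 1 / (1 − 0.2501) = 1.333
Css,max = 46.4 × 1.333 = 61.87 mcg/L
Css,min = Css,max × e^(−kτ) = 61.87 × 0.2501 ≈ 15.5 mcg/L

15.5 mcg/L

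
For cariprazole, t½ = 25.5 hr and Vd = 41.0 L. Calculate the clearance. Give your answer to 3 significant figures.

1.11 L/hr

k = ln 2 / t½ = ln 2 / 25.5 = 0.02718 hr⁻¹
CL = k · V = 0.02718 × 41.0 ≈ 1.11 L/hr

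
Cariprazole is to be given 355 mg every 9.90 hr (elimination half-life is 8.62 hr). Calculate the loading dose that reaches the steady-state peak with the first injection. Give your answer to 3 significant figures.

k = ln 2 / 8.62 = 0.08041 hr⁻¹
Accumulation ratio R = 1 / (1 − e^(−kτ)) = 1 / (1 − e^(−0.08041×9.90)) = 1 / (1 − 0.4511) = 1.822
Loading dose = maintenance dose × R = 355 × 1.822 ≈ 647 mg

647 mg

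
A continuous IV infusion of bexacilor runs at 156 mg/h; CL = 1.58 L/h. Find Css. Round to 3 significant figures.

98.7 mg/L

Css = infusion rate / CL = 156 / 1.58 ≈ 98.7 mg/L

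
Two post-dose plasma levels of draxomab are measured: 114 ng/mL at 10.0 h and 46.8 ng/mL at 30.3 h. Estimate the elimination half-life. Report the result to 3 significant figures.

k = ln(C₁/C₂) / (t₂ − t₁) = ln(114/46.8) / (30.3 − 10.0)
  = 0.8903 / 20.30 = 0.04386 h⁻¹
t½ = ln 2 / k = ln 2 / 0.04386 ≈ 15.8 hours

15.8 hours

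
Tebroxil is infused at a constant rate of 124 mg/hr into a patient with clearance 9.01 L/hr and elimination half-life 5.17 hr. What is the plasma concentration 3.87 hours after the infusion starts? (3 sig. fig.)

Css = rate / CL = 124 / 9.01 = 13.76 mg/L
k = ln 2 / 5.17 = 0.1341 hr⁻¹
C(t) = Css (1 − e^(−kt)) = 13.76 × (1 − e^(−0.5189)) = 13.76 × 0.4048 ≈ 5.57 mg/L

5.57 mg/L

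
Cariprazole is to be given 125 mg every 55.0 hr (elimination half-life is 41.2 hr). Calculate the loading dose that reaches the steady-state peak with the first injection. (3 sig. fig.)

k = ln 2 / 41.2 = 0.01682 hr⁻¹
Accumulation ratio R = 1 / (1 − e^(−kτ)) = 1 / (1 − e^(−0.01682×55.0)) = 1 / (1 − 0.3964) = 1.657
Loading dose = maintenance dose × R = 125 × 1.657 ≈ 207 mg

207 mg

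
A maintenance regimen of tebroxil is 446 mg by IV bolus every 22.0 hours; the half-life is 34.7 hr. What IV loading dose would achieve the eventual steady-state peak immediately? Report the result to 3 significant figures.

k = ln 2 / 34.7 = 0.01998 hr⁻¹
Accumulation ratio R = 1 / (1 − e^(−kτ)) = 1 / (1 − e^(−0.01998×22.0)) = 1 / (1 − 0.6444) = 2.812
Loading dose = maintenance dose × R = 446 × 2.812 ≈ 1250 mg

1250 mg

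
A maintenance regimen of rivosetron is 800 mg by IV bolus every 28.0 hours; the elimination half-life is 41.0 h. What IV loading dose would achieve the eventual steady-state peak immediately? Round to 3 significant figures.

k = ln 2 / 41.0 = 0.01691 h⁻¹
Accumulation ratio R = 1 / (1 − e^(−kτ)) = 1 / (1 − e^(−0.01691×28.0)) = 1 / (1 − 0.6229) = 2.652
Loading dose = maintenance dose × R = 800 × 2.652 ≈ 2120 mg

2120 mg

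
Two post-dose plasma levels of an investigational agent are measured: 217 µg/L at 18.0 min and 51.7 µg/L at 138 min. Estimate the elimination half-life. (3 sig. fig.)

58.0 minutes

k = ln(C₁/C₂) / (t₂ − t₁) = ln(217/51.7) / (138 − 18.0)
  = 1.434 / 120.0 = 0.01195 min⁻¹
t½ = ln 2 / k = ln 2 / 0.01195 ≈ 58.0 minutes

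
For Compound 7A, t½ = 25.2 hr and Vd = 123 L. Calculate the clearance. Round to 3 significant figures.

k = ln 2 / t½ = ln 2 / 25.2 = 0.02751 hr⁻¹
CL = k · V = 0.02751 × 123 ≈ 3.38 L/hr

3.38 L/hr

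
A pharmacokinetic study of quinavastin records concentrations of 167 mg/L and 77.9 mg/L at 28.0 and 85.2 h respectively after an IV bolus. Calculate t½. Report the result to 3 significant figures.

52.0 hours

k = ln(C₁/C₂) / (t₂ − t₁) = ln(167/77.9) / (85.2 − 28.0)
  = 0.7626 / 57.20 = 0.01333 h⁻¹
t½ = ln 2 / k = ln 2 / 0.01333 ≈ 52.0 hours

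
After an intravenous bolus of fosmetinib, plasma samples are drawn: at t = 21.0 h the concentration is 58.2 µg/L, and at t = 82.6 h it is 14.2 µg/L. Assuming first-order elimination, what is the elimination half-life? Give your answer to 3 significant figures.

30.3 hours

k = ln(C₁/C₂) / (t₂ − t₁) = ln(58.2/14.2) / (82.6 − 21.0)
  = 1.411 / 61.60 = 0.02290 h⁻¹
t½ = ln 2 / k = ln 2 / 0.02290 ≈ 30.3 hours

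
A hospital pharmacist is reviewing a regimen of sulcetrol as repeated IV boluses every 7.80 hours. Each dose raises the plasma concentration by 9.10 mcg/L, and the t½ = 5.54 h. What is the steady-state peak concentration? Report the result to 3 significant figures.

14.6 mcg/L

k = ln 2 / 5.54 = 0.1251 h⁻¹
Fraction remaining after one interval: e^(−kτ) = e^(−0.1251 × 7.80) = 0.3768
R = 1 / (1 − 0.3768) = 1.605
Css,max = 9.10 × 1.605 ≈ 14.6 mcg/L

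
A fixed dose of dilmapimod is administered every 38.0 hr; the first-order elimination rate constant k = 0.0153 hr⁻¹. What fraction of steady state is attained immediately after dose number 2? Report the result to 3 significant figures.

f_n = 1 − e^(−nkτ) = 1 − e^(−2 × 0.01530 × 38.0) = 1 − e^(−1.163) = 1 − 0.3126 ≈ 0.687

0.687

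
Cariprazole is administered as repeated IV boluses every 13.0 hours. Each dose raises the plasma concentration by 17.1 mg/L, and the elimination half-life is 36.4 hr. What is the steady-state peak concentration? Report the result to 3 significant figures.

78.0 mg/L

k = ln 2 / 36.4 = 0.01904 hr⁻¹
Fraction remaining after one interval: e^(−kτ) = e^(−0.01904 × 13.0) = 0.7807
R = 1 / (1 − 0.7807) = 4.560
Css,max = 17.1 × 4.560 ≈ 78.0 mg/L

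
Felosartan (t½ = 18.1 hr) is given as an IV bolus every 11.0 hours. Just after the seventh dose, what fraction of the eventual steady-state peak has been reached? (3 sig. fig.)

0.948

k = ln 2 / 18.1 = 0.03830 hr⁻¹
f_n = 1 − e^(−nkτ) = 1 − e^(−7 × 0.03830 × 11.0) = 1 − e^(−2.949) = 1 − 0.05241 ≈ 0.948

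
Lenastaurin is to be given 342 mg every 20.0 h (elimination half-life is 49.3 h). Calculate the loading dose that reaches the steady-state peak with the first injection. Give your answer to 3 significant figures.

1400 mg

k = ln 2 / 49.3 = 0.01406 h⁻¹
Accumulation ratio R = 1 / (1 − e^(−kτ)) = 1 / (1 − e^(−0.01406×20.0)) = 1 / (1 − 0.7549) = 4.080
Loading dose = maintenance dose × R = 342 × 4.080 ≈ 1400 mg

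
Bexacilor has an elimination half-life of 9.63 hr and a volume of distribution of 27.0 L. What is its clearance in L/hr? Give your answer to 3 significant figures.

1.94 L/hr

k = ln 2 / t½ = ln 2 / 9.63 = 0.07198 hr⁻¹
CL = k · V = 0.07198 × 27.0 ≈ 1.94 L/hr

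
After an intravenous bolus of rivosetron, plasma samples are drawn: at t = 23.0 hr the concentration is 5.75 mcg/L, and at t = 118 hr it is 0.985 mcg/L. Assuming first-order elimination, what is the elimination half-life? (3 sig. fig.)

37.3 hours

k = ln(C₁/C₂) / (t₂ − t₁) = ln(5.75/0.985) / (118 − 23.0)
  = 1.764 / 95.00 = 0.01857 hr⁻¹
t½ = ln 2 / k = ln 2 / 0.01857 ≈ 37.3 hours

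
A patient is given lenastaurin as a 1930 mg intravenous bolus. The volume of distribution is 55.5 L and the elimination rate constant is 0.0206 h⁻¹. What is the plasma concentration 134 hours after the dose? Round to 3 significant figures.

C₀ = dose / V = 1930 / 55.5 = 34.77 µg/mL
C(t) = C₀ e^(−kt) = 34.77 × e^(−0.02060 × 134) = 34.77 × e^(−2.760) = 34.77 × 0.06327 ≈ 2.20 µg/mL

2.20 µg/mL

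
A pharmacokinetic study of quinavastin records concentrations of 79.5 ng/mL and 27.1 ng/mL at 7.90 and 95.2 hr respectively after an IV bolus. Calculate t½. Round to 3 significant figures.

56.2 hours

k = ln(C₁/C₂) / (t₂ − t₁) = ln(79.5/27.1) / (95.2 − 7.90)
  = 1.076 / 87.30 = 0.01233 hr⁻¹
t½ = ln 2 / k = ln 2 / 0.01233 ≈ 56.2 hours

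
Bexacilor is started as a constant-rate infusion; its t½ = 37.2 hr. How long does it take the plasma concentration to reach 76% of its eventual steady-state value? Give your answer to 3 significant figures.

76.6 hours

k = ln 2 / 37.2 = 0.01863 hr⁻¹
f = 1 − e^(−kt)  ⇒  t = −ln(1 − f) / k
t = −ln(1 − 0.76) / 0.01863 = 1.427 / 0.01863 ≈ 76.6 hours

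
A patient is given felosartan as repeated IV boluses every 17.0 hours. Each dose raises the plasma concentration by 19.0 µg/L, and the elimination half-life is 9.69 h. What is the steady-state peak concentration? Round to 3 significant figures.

k = ln 2 / 9.69 = 0.07153 h⁻¹
Fraction remaining after one interval: e^(−kτ) = e^(−0.07153 × 17.0) = 0.2964
R = 1 / (1 − 0.2964) = 1.421
Css,max = 19.0 × 1.421 ≈ 27.0 µg/L

27.0 µg/L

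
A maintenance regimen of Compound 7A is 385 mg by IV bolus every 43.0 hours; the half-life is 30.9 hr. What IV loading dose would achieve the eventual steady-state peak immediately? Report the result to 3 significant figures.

k = ln 2 / 30.9 = 0.02243 hr⁻¹
Accumulation ratio R = 1 / (1 − e^(−kτ)) = 1 / (1 − e^(−0.02243×43.0)) = 1 / (1 − 0.3811) = 1.616
Loading dose = maintenance dose × R = 385 × 1.616 ≈ 622 mg

622 mg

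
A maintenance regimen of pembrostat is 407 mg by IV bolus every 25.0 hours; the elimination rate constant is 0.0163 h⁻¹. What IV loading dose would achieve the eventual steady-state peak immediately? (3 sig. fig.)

Accumulation ratio R = 1 / (1 − e^(−kτ)) = 1 / (1 − e^(−0.01630×25.0)) = 1 / (1 − 0.6653) = 2.988
Loading dose = maintenance dose × R = 407 × 2.988 ≈ 1220 mg

1220 mg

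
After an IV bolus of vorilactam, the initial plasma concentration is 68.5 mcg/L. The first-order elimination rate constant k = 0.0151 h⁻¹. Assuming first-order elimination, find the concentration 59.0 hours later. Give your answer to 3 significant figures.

C(t) = C₀ e^(−kt) = 68.5 × e^(−0.01510 × 59.0) = 68.5 × e^(−0.8909) = 68.5 × 0.4103 ≈ 28.1 mcg/L

28.1 mcg/L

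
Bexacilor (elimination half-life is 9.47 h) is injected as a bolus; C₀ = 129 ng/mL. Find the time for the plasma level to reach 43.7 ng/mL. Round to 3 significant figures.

14.8 hours

k = ln 2 / 9.47 = 0.07319 h⁻¹
C(t) = C₀ e^(−kt)  ⇒  t = ln(C₀/C) / k
t = ln(129/43.7) / 0.07319 = 1.082 / 0.07319 ≈ 14.8 hours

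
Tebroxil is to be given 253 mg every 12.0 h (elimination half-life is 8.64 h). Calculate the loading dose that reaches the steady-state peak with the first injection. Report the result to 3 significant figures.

409 mg

k = ln 2 / 8.64 = 0.08023 h⁻¹
Accumulation ratio R = 1 / (1 − e^(−kτ)) = 1 / (1 − e^(−0.08023×12.0)) = 1 / (1 − 0.3819) = 1.618
Loading dose = maintenance dose × R = 253 × 1.618 ≈ 409 mg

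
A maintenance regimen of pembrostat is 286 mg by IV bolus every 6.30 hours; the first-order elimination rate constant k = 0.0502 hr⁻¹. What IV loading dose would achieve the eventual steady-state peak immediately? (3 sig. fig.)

1050 mg

Accumulation ratio R = 1 / (1 − e^(−kτ)) = 1 / (1 − e^(−0.05020×6.30)) = 1 / (1 − 0.7289) = 3.688
Loading dose = maintenance dose × R = 286 × 3.688 ≈ 1050 mg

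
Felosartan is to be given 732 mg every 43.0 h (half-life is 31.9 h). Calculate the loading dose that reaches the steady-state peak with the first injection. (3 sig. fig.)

1210 mg

k = ln 2 / 31.9 = 0.02173 h⁻¹
Accumulation ratio R = 1 / (1 − e^(−kτ)) = 1 / (1 − e^(−0.02173×43.0)) = 1 / (1 − 0.3928) = 1.647
Loading dose = maintenance dose × R = 732 × 1.647 ≈ 1210 mg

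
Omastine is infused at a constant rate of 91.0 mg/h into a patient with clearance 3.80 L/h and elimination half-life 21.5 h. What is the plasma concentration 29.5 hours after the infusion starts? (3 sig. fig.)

Css = rate / CL = 91.0 / 3.80 = 23.95 µg/mL
k = ln 2 / 21.5 = 0.03224 h⁻¹
C(t) = Css (1 − e^(−kt)) = 23.95 × (1 − e^(−0.9511)) = 23.95 × 0.6137 ≈ 14.7 µg/mL

14.7 µg/mL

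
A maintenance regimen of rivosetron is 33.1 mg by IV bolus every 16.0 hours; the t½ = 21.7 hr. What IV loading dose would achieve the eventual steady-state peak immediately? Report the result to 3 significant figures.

82.7 mg

k = ln 2 / 21.7 = 0.03194 hr⁻¹
Accumulation ratio R = 1 / (1 − e^(−kτ)) = 1 / (1 − e^(−0.03194×16.0)) = 1 / (1 − 0.5998) = 2.499
Loading dose = maintenance dose × R = 33.1 × 2.499 ≈ 82.7 mg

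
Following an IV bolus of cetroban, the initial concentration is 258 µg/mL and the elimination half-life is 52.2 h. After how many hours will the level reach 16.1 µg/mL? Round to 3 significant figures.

k = ln 2 / 52.2 = 0.01328 h⁻¹
C(t) = C₀ e^(−kt)  ⇒  t = ln(C₀/C) / k
t = ln(258/16.1) / 0.01328 = 2.774 / 0.01328 ≈ 209 hours

209 hours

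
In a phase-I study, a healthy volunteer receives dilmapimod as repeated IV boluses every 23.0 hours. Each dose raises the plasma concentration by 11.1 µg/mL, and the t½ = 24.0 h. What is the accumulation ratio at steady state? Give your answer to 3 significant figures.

k = ln 2 / 24.0 = 0.02888 h⁻¹
Fraction remaining after one interval: e^(−kτ) = e^(−0.02888 × 23.0) = 0.5147
R = 1 / (1 − 0.5147) = 1 / 0.4853 ≈ 2.06

2.06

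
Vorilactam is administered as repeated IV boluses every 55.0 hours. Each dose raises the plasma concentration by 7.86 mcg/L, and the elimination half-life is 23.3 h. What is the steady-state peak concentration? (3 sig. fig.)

k = ln 2 / 23.3 = 0.02975 h⁻¹
Fraction remaining after one interval: e^(−kτ) = e^(−0.02975 × 55.0) = 0.1947
R = 1 / (1 − 0.1947) = 1.242
Css,max = 7.86 × 1.242 ≈ 9.76 mcg/L

9.76 mcg/L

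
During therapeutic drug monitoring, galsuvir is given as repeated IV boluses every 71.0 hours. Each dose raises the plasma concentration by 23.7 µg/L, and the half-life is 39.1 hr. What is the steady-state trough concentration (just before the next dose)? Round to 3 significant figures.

k = ln 2 / 39.1 = 0.01773 hr⁻¹
Fraction remaining after one interval: e^(−kτ) = e^(−0.01773 × 71.0) = 0.2840
R = 1 / (1 − 0.2840) = 1.397
Css,max = 23.7 × 1.397 = 33.10 µg/L
Css,min = Css,max × e^(−kτ) = 33.10 × 0.2840 ≈ 9.40 µg/L

9.40 µg/L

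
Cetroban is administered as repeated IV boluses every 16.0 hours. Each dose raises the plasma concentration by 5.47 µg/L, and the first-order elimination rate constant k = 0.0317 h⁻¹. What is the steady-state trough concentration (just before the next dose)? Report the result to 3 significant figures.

8.28 µg/L

Fraction remaining after one interval: e^(−kτ) = e^(−0.03170 × 16.0) = 0.6022
R = 1 / (1 − 0.6022) = 2.514
Css,max = 5.47 × 2.514 = 13.75 µg/L
Css,min = Css,max × e^(−kτ) = 13.75 × 0.6022 ≈ 8.28 µg/L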